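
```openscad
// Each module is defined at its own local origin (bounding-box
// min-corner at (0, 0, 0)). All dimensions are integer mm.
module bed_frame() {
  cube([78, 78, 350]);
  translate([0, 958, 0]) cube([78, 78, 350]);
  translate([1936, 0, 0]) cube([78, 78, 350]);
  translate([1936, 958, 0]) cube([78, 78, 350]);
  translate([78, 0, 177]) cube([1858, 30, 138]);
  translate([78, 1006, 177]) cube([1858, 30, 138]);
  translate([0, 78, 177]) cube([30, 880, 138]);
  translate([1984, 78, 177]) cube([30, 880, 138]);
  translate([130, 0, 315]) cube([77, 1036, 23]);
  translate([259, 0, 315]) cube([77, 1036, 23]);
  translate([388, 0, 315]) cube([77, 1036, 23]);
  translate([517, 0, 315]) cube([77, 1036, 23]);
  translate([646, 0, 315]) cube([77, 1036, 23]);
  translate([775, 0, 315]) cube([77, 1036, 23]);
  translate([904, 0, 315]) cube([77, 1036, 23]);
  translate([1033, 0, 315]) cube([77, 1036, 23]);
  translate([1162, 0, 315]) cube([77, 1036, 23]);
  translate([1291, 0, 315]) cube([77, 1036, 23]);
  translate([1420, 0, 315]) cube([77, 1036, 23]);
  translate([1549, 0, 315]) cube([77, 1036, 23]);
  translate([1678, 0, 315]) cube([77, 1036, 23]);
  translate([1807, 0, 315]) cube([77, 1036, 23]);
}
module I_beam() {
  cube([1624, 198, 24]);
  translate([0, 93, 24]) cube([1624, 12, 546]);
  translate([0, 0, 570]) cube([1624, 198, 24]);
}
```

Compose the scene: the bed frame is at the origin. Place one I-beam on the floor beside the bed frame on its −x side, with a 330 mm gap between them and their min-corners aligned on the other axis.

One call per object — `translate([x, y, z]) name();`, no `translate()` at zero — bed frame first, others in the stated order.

bed_frame();
translate([-1954, 0, 0]) I_beam();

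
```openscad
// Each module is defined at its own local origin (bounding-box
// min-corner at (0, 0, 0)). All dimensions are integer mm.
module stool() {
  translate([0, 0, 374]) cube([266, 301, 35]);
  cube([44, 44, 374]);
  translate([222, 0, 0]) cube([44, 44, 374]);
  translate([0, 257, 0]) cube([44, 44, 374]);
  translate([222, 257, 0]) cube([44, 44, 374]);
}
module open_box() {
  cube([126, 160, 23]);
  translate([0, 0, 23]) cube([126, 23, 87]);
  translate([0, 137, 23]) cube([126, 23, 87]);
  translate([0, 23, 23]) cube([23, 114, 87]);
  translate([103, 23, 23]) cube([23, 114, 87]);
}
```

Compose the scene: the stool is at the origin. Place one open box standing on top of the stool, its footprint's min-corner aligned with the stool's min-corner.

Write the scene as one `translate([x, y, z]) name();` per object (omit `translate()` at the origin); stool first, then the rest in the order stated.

stool();
translate([0, 0, 409]) open_box();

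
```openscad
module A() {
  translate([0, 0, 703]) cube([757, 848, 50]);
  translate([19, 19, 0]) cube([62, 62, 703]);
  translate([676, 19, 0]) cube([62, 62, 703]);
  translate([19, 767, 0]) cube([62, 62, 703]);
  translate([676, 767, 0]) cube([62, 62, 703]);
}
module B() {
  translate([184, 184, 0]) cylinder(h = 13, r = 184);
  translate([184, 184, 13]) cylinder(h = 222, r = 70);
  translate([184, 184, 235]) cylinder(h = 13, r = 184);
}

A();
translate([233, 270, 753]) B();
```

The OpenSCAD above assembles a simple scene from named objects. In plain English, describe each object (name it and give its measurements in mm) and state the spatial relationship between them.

A is a rectangular dining table. The top is 757×848×50 mm with its upper surface at z = 753 mm. It stands on four 62×62 mm square legs, each inset 19 mm from the nearest pair of top edges, running from the floor to the underside of the top.

B is a spool: two coaxial disc flanges of radius 184 mm and thickness 13 mm, joined by a core cylinder of radius 70 mm and height 222 mm. The lower flange rests on z = 0 and the three cylinders share a vertical axis.

The spool is on top of the table.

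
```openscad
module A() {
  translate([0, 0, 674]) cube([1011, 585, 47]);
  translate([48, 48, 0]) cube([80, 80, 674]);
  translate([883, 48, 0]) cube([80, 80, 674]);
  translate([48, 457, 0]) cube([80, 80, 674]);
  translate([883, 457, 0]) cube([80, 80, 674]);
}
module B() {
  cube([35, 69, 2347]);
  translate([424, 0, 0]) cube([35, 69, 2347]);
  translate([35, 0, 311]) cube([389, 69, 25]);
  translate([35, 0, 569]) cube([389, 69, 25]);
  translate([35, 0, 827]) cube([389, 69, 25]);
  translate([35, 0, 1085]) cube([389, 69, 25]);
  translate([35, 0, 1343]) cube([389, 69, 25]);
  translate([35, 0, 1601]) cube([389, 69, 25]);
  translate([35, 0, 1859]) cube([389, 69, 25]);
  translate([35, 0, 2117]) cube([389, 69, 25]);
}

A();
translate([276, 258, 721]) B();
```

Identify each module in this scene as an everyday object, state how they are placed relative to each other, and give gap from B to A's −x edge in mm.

The ladder's min-x is at 276; the table's min-x is 0; gap = 276 mm.

A is a table. B is a ladder. The ladder is on top of the table, centred. The gap from the ladder to the table's −x edge is 276 mm.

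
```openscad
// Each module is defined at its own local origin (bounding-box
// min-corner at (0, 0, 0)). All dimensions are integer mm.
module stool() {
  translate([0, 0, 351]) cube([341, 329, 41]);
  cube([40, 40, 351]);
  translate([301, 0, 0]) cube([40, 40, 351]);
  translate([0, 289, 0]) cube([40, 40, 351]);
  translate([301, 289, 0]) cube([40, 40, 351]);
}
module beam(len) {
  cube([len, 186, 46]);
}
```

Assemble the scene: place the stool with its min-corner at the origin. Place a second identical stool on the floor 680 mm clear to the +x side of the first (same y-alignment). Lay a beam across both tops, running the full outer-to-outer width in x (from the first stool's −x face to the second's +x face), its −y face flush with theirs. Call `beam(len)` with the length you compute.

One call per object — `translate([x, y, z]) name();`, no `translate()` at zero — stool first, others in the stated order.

stool();
translate([1021, 0, 0]) stool();
translate([0, 0, 392]) beam(1362);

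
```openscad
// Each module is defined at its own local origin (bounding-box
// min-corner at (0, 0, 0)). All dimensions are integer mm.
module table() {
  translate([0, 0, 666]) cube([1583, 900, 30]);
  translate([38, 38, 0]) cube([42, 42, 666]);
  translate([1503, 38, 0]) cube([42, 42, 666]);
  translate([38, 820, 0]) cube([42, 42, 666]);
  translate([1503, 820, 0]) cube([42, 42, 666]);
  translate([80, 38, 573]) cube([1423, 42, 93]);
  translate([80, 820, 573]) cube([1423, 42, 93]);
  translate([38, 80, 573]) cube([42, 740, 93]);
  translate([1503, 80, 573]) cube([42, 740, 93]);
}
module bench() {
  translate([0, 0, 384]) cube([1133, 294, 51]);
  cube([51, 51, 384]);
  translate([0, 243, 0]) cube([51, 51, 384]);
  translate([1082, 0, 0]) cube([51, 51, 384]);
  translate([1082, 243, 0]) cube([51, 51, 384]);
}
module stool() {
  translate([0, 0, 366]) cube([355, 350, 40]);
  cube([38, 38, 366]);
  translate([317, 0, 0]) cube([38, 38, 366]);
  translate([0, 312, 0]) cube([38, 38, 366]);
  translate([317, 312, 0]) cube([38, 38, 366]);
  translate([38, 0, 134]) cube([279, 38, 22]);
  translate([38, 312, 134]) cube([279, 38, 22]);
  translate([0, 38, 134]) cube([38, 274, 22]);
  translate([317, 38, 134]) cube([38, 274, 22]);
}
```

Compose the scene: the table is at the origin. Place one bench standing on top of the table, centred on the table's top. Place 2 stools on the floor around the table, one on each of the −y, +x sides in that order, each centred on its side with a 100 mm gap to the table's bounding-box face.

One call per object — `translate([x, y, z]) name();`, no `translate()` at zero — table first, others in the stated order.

table();
translate([225, 303, 696]) bench();
translate([614, -450, 0]) stool();
translate([1683, 275, 0]) stool();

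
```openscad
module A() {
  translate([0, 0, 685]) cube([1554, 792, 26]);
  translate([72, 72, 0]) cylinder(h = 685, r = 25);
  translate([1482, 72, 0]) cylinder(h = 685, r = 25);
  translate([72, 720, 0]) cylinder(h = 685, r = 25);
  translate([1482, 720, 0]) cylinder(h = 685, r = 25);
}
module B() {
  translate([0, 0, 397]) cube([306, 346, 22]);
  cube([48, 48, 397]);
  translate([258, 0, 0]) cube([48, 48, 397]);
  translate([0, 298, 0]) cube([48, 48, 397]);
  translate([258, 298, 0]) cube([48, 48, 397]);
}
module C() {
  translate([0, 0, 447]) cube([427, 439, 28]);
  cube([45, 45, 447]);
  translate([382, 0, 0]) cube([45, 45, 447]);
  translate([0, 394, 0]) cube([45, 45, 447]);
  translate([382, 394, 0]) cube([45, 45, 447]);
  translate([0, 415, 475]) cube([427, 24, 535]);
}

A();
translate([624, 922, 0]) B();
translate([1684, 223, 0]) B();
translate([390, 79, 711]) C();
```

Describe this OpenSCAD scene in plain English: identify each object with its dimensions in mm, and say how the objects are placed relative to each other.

A is a table: top 1554 mm (x) × 792 mm (y), 26 mm thick, upper face at z = 711 mm, on four round legs of 50 mm diameter, each leg's bounding box inset 47 mm from the nearest pair of top edges, running from z = 0 to the bottom of the top.

B is a four-legged stool. The seat is a 306×346×22 mm slab whose top surface is at z = 419 mm; four square legs, each 48×48 mm in cross-section, run from the floor (z = 0) to the underside of the seat, each flush with a corner of the seat.

C is a chair. The seat is a 427×439×28 mm slab with its top at z = 475 mm, on four 45×45 mm corner legs (flush with the seat edges, standing on z = 0). A flat backrest 24 mm thick, 535 mm tall, spans the full seat width and rises from the seat top along its +y edge, rear face flush with the rear of the seat.

Two stools sit around the table at the +y, +x sides. The chair is on top of the table.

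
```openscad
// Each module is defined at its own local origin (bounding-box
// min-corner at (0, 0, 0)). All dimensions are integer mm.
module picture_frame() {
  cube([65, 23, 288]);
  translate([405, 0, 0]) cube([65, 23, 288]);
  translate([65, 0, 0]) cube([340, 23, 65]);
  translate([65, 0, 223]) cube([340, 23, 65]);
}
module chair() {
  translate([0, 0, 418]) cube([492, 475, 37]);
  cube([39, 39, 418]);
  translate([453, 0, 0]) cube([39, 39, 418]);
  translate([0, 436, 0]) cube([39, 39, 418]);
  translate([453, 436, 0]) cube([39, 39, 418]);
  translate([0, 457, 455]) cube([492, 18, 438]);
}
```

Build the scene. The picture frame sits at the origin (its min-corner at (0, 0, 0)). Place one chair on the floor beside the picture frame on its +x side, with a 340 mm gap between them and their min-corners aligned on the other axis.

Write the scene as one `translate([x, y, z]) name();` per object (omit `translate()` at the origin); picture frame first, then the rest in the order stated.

picture_frame();
translate([810, 0, 0]) chair();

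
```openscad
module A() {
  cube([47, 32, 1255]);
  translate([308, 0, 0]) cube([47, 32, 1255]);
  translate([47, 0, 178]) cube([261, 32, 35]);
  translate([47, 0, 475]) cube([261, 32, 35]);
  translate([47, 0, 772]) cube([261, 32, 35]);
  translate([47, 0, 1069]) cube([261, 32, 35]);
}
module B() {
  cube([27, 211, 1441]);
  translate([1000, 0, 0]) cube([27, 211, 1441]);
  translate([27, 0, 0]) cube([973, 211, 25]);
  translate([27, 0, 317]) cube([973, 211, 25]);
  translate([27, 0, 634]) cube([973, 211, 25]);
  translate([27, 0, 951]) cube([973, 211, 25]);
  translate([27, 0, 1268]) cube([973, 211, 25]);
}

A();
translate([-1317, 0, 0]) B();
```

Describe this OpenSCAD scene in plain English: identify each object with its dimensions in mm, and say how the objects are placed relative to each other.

A is a wooden ladder with two side rails of 47×32 mm section and 1255 mm height, set 355 mm apart overall. Between them run 4 rectangular rungs (32 mm deep, 35 mm thick), front faces flush with the rails' −y face. The bottom of the first rung is 178 mm above the floor and each subsequent rung is 297 mm higher than the one below.

B is an open bookshelf. Two side panels, each 27 mm thick, 211 mm deep and 1441 mm tall, stand 1027 mm apart (outside-to-outside). Between them sit 5 shelves, each 25 mm thick and 211 mm deep, spanning the full gap between the sides. The bottom shelf rests on the floor (its underside at z = 0) and the clear gap between one shelf's top and the next shelf's underside is 292 mm.

The bookshelf is on the floor beside the ladder on its −x side.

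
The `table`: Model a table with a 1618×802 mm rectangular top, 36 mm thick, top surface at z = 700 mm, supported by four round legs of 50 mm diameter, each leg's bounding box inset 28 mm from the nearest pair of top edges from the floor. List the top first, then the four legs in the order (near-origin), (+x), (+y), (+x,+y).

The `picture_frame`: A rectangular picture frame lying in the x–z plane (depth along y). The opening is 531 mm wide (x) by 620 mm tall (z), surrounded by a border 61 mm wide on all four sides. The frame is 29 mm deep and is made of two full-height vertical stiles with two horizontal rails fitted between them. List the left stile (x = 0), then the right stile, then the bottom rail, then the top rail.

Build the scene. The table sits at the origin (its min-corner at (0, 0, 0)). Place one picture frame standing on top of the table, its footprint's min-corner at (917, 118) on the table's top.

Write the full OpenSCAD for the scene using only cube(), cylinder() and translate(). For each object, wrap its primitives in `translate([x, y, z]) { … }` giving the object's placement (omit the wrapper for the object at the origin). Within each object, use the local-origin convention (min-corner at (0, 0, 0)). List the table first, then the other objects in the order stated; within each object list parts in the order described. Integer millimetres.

translate([0, 0, 664]) cube([1618, 802, 36]);
translate([53, 53, 0]) cylinder(h = 664, r = 25);
translate([1565, 53, 0]) cylinder(h = 664, r = 25);
translate([53, 749, 0]) cylinder(h = 664, r = 25);
translate([1565, 749, 0]) cylinder(h = 664, r = 25);
translate([917, 118, 700]) {
  cube([61, 29, 742]);
  translate([592, 0, 0]) cube([61, 29, 742]);
  translate([61, 0, 0]) cube([531, 29, 61]);
  translate([61, 0, 681]) cube([531, 29, 61]);
}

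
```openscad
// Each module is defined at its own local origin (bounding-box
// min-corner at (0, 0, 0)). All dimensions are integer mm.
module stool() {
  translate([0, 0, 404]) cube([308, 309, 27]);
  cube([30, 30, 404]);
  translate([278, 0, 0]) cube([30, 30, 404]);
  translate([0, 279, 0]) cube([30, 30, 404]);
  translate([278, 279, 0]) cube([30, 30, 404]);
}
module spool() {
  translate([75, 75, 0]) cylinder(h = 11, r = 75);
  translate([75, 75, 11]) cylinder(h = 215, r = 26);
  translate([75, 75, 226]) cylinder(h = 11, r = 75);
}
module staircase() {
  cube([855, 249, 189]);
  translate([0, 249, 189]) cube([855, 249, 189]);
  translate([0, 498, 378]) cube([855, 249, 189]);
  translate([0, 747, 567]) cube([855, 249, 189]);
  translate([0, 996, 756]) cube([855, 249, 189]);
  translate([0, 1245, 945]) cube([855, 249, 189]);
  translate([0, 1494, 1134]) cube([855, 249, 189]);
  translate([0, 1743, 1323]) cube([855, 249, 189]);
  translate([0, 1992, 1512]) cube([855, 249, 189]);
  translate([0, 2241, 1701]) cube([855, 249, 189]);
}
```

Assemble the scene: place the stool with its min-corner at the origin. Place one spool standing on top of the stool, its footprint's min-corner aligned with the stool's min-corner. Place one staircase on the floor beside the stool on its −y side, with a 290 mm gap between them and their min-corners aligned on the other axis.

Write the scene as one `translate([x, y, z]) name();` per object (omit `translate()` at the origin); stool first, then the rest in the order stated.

stool();
translate([0, 0, 431]) spool();
translate([0, -2780, 0]) staircase();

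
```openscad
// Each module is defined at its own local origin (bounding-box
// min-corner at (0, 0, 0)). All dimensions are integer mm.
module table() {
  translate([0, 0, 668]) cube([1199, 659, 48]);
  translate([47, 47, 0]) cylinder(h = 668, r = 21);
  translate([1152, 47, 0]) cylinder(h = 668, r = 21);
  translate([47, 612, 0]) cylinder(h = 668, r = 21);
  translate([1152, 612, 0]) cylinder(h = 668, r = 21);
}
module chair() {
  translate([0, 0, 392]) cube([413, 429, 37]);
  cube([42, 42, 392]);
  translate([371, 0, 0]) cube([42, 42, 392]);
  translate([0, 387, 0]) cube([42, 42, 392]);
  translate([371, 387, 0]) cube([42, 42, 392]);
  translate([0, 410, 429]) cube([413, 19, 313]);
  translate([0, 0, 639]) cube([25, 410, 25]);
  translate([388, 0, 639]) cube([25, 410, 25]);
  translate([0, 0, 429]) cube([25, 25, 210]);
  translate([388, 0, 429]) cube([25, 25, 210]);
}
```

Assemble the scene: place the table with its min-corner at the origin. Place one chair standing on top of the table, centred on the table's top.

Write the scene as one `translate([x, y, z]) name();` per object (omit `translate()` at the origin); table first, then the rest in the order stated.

table();
translate([393, 115, 716]) chair();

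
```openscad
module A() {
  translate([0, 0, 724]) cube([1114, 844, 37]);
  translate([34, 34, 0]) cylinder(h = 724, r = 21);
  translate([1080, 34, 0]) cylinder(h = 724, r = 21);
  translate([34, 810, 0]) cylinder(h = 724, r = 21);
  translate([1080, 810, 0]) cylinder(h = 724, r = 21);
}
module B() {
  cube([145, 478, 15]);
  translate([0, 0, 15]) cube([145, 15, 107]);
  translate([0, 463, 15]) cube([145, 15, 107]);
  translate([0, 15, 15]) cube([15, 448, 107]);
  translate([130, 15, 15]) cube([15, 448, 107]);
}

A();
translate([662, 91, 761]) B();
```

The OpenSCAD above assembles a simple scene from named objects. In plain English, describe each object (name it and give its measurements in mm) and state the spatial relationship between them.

A is a table with a 1114×844 mm rectangular top, 37 mm thick, top surface at z = 761 mm, supported by four round legs of 42 mm diameter, each leg's bounding box inset 13 mm from the nearest pair of top edges, running from the floor.

B is an open-topped rectangular box: outside dimensions 145×478×122 mm, with a uniform wall and base thickness of 15 mm. The base is a full 145×478 slab on the floor; four walls sit on top of the base. The front and back walls (the −y and +y sides) span the full width; the two side walls fit between them.

The open box is on top of the table.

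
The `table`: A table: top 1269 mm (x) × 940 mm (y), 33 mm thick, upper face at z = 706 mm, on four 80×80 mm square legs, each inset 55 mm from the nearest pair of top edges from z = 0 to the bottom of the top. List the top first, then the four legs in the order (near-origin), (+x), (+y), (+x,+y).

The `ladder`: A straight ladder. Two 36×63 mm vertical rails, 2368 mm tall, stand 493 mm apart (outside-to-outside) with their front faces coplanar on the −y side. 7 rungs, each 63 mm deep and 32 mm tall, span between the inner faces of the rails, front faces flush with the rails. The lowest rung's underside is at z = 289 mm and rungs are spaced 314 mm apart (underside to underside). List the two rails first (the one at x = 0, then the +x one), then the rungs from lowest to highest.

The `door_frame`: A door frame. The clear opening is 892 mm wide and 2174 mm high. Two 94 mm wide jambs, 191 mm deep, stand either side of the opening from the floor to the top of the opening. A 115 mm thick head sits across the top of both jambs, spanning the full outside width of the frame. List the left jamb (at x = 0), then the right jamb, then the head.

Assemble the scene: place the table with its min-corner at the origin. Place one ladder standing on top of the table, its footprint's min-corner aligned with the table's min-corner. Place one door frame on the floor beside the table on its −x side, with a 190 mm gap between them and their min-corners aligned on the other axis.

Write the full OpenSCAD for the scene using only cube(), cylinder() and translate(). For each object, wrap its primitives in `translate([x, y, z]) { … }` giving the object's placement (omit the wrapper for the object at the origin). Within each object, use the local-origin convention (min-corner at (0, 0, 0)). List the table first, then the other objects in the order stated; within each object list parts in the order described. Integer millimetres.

translate([0, 0, 673]) cube([1269, 940, 33]);
translate([55, 55, 0]) cube([80, 80, 673]);
translate([1134, 55, 0]) cube([80, 80, 673]);
translate([55, 805, 0]) cube([80, 80, 673]);
translate([1134, 805, 0]) cube([80, 80, 673]);
translate([0, 0, 706]) {
  cube([36, 63, 2368]);
  translate([457, 0, 0]) cube([36, 63, 2368]);
  translate([36, 0, 289]) cube([421, 63, 32]);
  translate([36, 0, 603]) cube([421, 63, 32]);
  translate([36, 0, 917]) cube([421, 63, 32]);
  translate([36, 0, 1231]) cube([421, 63, 32]);
  translate([36, 0, 1545]) cube([421, 63, 32]);
  translate([36, 0, 1859]) cube([421, 63, 32]);
  translate([36, 0, 2173]) cube([421, 63, 32]);
}
translate([-1270, 0, 0]) {
  cube([94, 191, 2174]);
  translate([986, 0, 0]) cube([94, 191, 2174]);
  translate([0, 0, 2174]) cube([1080, 191, 115]);
}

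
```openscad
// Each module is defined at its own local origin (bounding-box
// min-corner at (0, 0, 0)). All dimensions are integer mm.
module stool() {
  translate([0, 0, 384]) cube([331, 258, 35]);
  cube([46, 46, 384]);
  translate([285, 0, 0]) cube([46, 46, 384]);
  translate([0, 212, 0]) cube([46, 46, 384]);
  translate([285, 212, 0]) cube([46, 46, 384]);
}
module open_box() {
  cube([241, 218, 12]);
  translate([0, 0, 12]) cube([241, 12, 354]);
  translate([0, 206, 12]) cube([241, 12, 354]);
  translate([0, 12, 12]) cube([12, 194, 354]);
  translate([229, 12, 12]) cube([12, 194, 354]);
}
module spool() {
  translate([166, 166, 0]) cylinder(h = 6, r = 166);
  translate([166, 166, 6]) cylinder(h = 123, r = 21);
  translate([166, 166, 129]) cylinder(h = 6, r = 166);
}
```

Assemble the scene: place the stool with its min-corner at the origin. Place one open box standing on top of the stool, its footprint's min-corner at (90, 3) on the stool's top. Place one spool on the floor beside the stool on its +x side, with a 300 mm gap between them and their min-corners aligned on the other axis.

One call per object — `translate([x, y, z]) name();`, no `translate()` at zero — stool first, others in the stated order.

stool();
translate([90, 3, 419]) open_box();
translate([631, 0, 0]) spool();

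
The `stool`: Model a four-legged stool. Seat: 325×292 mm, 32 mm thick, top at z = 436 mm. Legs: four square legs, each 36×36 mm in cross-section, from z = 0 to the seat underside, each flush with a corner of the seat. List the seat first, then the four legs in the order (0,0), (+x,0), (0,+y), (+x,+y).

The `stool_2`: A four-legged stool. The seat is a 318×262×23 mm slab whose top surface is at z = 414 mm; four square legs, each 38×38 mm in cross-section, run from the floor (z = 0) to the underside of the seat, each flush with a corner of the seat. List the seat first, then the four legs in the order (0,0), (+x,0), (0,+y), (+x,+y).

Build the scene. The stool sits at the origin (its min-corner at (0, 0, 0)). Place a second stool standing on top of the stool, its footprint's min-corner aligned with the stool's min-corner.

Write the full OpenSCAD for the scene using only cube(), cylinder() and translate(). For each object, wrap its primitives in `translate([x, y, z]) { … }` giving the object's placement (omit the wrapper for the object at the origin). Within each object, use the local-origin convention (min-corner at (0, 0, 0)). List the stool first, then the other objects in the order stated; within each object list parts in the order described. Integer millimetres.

translate([0, 0, 404]) cube([325, 292, 32]);
cube([36, 36, 404]);
translate([289, 0, 0]) cube([36, 36, 404]);
translate([0, 256, 0]) cube([36, 36, 404]);
translate([289, 256, 0]) cube([36, 36, 404]);
translate([0, 0, 436]) {
  translate([0, 0, 391]) cube([318, 262, 23]);
  cube([38, 38, 391]);
  translate([280, 0, 0]) cube([38, 38, 391]);
  translate([0, 224, 0]) cube([38, 38, 391]);
  translate([280, 224, 0]) cube([38, 38, 391]);
}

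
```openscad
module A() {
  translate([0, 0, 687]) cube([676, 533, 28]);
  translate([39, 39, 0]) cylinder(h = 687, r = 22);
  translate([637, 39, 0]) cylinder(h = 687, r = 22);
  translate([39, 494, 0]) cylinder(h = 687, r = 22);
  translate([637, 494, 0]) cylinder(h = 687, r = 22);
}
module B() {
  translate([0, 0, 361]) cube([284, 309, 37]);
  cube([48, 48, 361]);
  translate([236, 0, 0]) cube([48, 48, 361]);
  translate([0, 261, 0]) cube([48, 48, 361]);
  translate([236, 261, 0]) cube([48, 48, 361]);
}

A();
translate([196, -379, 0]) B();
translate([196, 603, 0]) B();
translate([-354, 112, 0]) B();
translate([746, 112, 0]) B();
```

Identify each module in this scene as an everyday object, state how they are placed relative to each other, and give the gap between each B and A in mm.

Each stool's nearest face is 70 mm from the table's bounding box.

A is a table. B is a stool. Four stools sit around the table at the −y, +y, −x, +x sides. The gap between each stool and the table is 70 mm.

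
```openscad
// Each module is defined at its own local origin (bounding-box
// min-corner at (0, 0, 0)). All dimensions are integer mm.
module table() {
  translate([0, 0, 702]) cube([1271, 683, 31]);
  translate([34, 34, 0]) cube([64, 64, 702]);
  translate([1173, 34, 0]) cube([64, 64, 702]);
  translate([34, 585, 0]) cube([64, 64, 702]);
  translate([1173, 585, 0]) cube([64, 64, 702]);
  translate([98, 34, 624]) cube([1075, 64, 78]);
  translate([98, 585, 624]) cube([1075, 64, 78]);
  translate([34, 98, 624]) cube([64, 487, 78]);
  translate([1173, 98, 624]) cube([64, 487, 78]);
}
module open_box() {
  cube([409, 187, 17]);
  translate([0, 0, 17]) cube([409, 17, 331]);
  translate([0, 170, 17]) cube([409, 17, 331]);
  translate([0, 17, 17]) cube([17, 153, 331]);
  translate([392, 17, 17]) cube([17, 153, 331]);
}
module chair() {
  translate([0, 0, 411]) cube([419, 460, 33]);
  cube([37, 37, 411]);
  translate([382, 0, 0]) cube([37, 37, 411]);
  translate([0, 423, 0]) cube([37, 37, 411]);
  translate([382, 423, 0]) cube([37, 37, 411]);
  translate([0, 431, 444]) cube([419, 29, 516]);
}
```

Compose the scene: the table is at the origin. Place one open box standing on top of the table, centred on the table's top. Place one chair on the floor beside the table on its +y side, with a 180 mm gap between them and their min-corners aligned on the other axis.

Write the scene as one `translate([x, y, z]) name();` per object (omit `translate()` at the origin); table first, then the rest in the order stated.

table();
translate([431, 248, 733]) open_box();
translate([0, 863, 0]) chair();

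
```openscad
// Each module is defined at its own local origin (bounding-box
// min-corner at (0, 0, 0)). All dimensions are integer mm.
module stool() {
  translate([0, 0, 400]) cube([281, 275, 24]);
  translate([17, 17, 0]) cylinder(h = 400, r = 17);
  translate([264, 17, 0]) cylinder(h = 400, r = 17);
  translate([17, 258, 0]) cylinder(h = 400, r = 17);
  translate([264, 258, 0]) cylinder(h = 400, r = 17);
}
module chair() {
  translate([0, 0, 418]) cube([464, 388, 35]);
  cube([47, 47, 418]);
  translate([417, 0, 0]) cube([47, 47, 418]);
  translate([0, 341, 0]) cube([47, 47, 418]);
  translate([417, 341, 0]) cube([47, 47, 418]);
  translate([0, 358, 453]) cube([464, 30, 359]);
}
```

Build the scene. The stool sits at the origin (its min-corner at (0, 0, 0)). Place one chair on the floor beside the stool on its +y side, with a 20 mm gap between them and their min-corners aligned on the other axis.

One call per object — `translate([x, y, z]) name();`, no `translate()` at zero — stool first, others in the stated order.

stool();
translate([0, 295, 0]) chair();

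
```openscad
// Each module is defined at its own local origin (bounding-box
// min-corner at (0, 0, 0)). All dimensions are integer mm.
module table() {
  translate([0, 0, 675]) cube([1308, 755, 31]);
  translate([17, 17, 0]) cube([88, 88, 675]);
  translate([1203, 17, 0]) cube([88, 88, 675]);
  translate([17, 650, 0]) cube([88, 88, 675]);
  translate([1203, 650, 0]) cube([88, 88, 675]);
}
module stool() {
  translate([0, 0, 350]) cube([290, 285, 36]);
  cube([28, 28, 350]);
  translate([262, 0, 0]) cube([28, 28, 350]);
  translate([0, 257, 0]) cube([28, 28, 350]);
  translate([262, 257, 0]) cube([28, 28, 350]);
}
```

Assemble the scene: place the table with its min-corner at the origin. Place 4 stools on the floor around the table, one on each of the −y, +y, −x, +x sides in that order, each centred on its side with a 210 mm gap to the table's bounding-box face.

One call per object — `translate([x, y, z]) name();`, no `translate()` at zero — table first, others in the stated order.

table();
translate([509, -495, 0]) stool();
translate([509, 965, 0]) stool();
translate([-500, 235, 0]) stool();
translate([1518, 235, 0]) stool();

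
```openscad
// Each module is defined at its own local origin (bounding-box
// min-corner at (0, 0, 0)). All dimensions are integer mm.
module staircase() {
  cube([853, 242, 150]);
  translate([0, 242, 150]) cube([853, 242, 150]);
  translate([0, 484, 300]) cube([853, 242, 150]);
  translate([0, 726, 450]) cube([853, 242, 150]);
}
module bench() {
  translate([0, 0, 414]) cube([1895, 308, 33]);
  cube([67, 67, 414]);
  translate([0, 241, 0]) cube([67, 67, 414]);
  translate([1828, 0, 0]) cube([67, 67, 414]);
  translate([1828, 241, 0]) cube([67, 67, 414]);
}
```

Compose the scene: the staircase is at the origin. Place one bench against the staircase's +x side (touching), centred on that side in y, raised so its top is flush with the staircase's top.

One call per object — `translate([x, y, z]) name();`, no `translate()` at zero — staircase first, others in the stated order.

staircase();
translate([853, 330, 153]) bench();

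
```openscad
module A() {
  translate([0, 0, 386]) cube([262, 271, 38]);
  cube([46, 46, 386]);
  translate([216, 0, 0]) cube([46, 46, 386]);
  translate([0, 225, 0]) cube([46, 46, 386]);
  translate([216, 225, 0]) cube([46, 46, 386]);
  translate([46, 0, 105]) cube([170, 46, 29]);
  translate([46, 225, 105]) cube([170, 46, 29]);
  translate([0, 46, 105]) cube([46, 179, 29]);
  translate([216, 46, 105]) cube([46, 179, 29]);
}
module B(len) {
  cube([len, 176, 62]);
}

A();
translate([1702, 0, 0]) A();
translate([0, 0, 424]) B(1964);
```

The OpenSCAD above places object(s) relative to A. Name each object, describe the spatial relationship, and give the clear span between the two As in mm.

Second stool starts at x = 1702; first ends at x = 262; clear span = 1702 − 262 = 1440 mm.

A is a stool. B is a beam. A beam spans the tops of two stools. The clear span between the two stools is 1440 mm.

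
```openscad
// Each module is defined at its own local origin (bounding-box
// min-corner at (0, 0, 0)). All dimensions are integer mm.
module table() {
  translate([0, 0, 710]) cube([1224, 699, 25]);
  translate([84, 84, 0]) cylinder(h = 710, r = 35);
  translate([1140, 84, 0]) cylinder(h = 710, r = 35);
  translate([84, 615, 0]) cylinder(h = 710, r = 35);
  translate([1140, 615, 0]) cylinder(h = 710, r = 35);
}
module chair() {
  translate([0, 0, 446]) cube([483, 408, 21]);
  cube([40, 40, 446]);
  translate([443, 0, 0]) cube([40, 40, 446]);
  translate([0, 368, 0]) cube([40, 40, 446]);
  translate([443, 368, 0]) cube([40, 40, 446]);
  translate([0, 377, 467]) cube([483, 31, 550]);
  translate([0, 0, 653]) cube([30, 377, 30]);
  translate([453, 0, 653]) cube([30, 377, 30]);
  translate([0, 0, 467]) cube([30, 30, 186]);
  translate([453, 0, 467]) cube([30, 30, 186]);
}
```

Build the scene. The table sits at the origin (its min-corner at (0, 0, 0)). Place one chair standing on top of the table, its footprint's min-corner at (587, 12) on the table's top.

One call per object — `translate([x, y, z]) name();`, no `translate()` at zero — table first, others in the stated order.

table();
translate([587, 12, 735]) chair();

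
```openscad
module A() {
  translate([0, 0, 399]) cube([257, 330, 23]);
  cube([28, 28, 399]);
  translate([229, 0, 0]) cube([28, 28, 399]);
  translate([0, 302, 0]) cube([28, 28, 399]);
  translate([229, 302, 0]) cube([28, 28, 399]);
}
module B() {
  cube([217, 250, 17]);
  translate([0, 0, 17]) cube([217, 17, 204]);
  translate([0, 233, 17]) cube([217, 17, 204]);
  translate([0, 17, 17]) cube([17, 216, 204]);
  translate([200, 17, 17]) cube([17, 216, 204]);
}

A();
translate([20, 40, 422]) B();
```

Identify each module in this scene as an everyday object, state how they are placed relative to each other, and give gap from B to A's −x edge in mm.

The open box's min-x is at 20; the stool's min-x is 0; gap = 20 mm.

A is a stool. B is an open box. The open box is on top of the stool, centred. The gap from the open box to the stool's −x edge is 20 mm.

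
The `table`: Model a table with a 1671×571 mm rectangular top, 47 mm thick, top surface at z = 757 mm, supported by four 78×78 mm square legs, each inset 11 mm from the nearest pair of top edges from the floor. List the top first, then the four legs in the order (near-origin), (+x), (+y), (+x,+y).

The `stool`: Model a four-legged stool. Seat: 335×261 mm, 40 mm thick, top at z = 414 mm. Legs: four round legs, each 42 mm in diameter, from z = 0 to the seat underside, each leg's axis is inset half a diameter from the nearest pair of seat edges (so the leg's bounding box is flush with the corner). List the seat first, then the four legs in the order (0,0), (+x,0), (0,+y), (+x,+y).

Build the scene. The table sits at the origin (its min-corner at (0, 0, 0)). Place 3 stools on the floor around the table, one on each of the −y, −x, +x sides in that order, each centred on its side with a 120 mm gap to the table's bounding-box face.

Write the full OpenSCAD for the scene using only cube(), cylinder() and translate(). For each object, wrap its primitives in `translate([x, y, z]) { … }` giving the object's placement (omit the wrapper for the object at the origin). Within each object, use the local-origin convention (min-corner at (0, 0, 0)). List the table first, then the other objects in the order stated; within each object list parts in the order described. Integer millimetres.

translate([0, 0, 710]) cube([1671, 571, 47]);
translate([11, 11, 0]) cube([78, 78, 710]);
translate([1582, 11, 0]) cube([78, 78, 710]);
translate([11, 482, 0]) cube([78, 78, 710]);
translate([1582, 482, 0]) cube([78, 78, 710]);
translate([668, -381, 0]) {
  translate([0, 0, 374]) cube([335, 261, 40]);
  translate([21, 21, 0]) cylinder(h = 374, r = 21);
  translate([314, 21, 0]) cylinder(h = 374, r = 21);
  translate([21, 240, 0]) cylinder(h = 374, r = 21);
  translate([314, 240, 0]) cylinder(h = 374, r = 21);
}
translate([-455, 155, 0]) {
  translate([0, 0, 374]) cube([335, 261, 40]);
  translate([21, 21, 0]) cylinder(h = 374, r = 21);
  translate([314, 21, 0]) cylinder(h = 374, r = 21);
  translate([21, 240, 0]) cylinder(h = 374, r = 21);
  translate([314, 240, 0]) cylinder(h = 374, r = 21);
}
translate([1791, 155, 0]) {
  translate([0, 0, 374]) cube([335, 261, 40]);
  translate([21, 21, 0]) cylinder(h = 374, r = 21);
  translate([314, 21, 0]) cylinder(h = 374, r = 21);
  translate([21, 240, 0]) cylinder(h = 374, r = 21);
  translate([314, 240, 0]) cylinder(h = 374, r = 21);
}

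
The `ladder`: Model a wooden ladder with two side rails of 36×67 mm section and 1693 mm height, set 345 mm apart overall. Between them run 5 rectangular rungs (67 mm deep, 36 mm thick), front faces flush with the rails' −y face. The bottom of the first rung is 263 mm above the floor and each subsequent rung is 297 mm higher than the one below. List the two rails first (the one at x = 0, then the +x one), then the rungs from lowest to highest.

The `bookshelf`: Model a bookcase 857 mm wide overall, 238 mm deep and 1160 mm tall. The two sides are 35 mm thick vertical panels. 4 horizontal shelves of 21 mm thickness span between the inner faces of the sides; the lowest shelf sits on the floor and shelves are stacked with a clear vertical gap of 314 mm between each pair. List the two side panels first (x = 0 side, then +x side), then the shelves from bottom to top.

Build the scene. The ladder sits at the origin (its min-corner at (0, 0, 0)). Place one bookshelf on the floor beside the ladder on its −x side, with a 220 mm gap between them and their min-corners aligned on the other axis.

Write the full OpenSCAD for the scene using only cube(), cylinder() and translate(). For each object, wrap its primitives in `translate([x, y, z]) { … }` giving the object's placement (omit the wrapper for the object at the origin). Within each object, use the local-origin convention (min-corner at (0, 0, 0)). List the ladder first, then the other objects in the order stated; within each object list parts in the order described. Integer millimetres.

cube([36, 67, 1693]);
translate([309, 0, 0]) cube([36, 67, 1693]);
translate([36, 0, 263]) cube([273, 67, 36]);
translate([36, 0, 560]) cube([273, 67, 36]);
translate([36, 0, 857]) cube([273, 67, 36]);
translate([36, 0, 1154]) cube([273, 67, 36]);
translate([36, 0, 1451]) cube([273, 67, 36]);
translate([-1077, 0, 0]) {
  cube([35, 238, 1160]);
  translate([822, 0, 0]) cube([35, 238, 1160]);
  translate([35, 0, 0]) cube([787, 238, 21]);
  translate([35, 0, 335]) cube([787, 238, 21]);
  translate([35, 0, 670]) cube([787, 238, 21]);
  translate([35, 0, 1005]) cube([787, 238, 21]);
}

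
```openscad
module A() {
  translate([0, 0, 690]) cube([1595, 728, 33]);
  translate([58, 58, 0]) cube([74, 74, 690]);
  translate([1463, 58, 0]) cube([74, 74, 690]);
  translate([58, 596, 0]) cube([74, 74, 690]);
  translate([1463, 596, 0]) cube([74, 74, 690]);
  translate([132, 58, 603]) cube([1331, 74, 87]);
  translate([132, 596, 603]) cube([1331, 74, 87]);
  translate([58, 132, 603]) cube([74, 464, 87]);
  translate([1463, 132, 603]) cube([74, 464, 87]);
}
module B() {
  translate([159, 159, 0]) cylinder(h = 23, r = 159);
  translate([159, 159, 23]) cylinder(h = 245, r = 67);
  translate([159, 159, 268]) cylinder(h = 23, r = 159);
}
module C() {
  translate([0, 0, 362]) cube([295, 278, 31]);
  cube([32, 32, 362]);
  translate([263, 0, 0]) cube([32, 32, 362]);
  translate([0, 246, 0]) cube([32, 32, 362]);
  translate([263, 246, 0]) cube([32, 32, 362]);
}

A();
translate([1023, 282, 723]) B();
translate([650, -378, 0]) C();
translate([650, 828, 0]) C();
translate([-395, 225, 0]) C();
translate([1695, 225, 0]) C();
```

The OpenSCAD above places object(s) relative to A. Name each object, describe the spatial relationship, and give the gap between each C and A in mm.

Each stool's nearest face is 100 mm from the table's bounding box.

A is a table. B is a spool. C is a stool. The spool is on top of the table. Four stools sit around the table at the −y, +y, −x, +x sides. The gap between each stool and the table is 100 mm.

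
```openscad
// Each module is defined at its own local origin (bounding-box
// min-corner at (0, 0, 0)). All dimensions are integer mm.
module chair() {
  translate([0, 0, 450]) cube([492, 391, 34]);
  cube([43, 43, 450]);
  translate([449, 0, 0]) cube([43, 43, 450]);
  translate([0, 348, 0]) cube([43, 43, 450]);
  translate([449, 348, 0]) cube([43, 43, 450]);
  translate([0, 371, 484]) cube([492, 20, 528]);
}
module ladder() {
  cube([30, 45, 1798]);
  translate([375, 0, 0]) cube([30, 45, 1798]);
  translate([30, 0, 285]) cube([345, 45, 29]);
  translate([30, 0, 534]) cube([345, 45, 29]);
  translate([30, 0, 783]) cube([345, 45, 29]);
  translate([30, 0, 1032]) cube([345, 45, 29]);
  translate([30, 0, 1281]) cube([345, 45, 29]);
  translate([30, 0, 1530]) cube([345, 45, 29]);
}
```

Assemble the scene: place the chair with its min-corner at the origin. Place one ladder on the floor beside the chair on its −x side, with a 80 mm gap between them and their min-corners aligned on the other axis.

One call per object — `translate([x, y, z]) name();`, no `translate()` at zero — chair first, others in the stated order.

chair();
translate([-485, 0, 0]) ladder();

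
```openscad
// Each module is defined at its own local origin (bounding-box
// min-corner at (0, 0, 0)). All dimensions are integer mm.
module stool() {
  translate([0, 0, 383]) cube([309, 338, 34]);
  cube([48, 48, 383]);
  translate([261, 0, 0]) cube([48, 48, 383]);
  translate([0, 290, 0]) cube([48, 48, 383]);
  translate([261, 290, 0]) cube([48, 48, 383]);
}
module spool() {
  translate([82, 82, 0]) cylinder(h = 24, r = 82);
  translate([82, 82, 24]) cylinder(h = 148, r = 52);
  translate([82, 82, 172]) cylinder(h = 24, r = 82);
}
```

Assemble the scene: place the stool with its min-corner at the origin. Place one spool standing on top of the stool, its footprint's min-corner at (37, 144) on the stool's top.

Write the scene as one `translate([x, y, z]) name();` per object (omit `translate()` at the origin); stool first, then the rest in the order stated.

stool();
translate([37, 144, 417]) spool();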